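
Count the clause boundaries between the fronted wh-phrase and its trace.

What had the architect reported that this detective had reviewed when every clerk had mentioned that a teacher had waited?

1

"what" is extracted from the object of "reviewed".
Boundaries crossed, outermost first: [that] — 1 in total.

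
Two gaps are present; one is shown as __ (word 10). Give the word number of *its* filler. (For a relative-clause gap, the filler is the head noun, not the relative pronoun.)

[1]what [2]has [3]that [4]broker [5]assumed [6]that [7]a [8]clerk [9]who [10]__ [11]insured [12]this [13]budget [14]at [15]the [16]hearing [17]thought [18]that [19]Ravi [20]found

8

The marked gap is inside the relative clause, the subject of "insured".
Its filler is the head noun "clerk" (via "who"), at word 8.
(The other dependency links word 1 to a gap after word 20.)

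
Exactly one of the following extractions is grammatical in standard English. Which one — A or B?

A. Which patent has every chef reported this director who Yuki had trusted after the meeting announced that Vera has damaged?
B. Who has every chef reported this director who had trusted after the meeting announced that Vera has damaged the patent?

A

In B, the wh-phrase is extracted from inside a complex-NP island (relative clause) (introduced by "who"), which blocks movement.
In A, the extraction path crosses only that-complement boundaries, which are transparent.
So A is grammatical.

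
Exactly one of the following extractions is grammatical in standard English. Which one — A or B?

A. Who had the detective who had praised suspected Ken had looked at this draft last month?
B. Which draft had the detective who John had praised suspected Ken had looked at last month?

In A, the wh-phrase is extracted from inside a complex-NP island (relative clause) (introduced by "who"), which blocks movement.
In B, the extraction path crosses only that-complement boundaries, which are transparent.
So B is grammatical.

B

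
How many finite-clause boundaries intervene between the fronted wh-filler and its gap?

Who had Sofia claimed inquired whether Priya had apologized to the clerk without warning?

1

"who" is extracted from the subject of "inquired".
Boundaries crossed, outermost first: [Ø] — 1 in total.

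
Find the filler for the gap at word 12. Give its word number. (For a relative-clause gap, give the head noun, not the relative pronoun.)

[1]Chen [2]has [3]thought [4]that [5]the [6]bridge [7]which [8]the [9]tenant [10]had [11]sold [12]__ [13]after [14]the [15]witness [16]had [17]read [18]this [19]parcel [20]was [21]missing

6

The gap at 12 is the object of "sold", inside a relative clause.
The relative pronoun is "which" (word 7); it is bound by the head noun immediately before it.
Its filler is the head noun "bridge", at word 6.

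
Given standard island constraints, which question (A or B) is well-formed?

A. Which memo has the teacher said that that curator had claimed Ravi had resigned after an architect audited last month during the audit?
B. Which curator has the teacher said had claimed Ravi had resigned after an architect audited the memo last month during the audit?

B

In A, the wh-phrase is extracted from inside an adjunct island (introduced by "after"), which blocks movement.
In B, the extraction path crosses only that-complement boundaries, which are transparent.
So B is grammatical.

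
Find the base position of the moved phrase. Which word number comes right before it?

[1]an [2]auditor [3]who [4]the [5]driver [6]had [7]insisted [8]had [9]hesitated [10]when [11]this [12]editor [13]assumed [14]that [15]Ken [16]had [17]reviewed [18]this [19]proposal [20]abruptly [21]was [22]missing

7

The displaced element is "an auditor" (word 2).
It is linked across 1 clause boundary (Ø).
It functions as the subject of "hesitated", so the gap sits immediately after word 7 ("insisted").
Base order: The driver had insisted that an auditor had hesitated when this editor assumed that Ken had reviewed this proposal abruptly.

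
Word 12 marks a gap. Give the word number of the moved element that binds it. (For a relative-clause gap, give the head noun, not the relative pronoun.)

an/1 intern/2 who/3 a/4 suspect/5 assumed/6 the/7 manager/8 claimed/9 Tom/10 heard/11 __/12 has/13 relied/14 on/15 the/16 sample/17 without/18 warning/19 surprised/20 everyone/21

2

The gap at 12 is the subject of "relied", inside a relative clause.
The relative pronoun is "who" (word 3); it is bound by the head noun immediately before it.
Its filler is the head noun "intern", at word 2.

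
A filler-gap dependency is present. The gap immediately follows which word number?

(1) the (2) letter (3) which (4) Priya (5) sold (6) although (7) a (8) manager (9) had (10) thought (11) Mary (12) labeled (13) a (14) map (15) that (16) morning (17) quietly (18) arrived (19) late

The displaced element is "the letter" (word 2).
It functions as the direct object of "sold", so the gap sits immediately after word 5 ("sold").
Base order: Priya sold the letter although a manager had thought Mary labeled a map that morning quietly.

5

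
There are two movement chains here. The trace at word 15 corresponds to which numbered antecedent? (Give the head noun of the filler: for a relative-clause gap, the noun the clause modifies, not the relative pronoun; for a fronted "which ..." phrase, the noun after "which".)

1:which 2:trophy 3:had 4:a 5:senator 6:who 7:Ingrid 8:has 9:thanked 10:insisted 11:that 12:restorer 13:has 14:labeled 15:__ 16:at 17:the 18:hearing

2

The marked gap is the direct object of "labeled".
Its filler is the fronted wh-phrase "which trophy", at word 2.
(The other dependency links word 5 to a gap after word 9.)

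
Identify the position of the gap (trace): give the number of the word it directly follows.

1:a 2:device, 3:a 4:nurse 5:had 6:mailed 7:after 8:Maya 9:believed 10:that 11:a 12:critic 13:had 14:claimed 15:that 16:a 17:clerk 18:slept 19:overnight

The displaced element is "a device" (word 2).
It functions as the direct object of "mailed", so the gap sits immediately after word 6 ("mailed").
Base order: A nurse had mailed a device after Maya believed that a critic had claimed that a clerk slept overnight.

6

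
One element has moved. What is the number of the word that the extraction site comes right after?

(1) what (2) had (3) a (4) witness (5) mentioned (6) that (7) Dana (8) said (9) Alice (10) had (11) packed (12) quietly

The displaced element is "what" (word 1).
It is linked across 2 clause boundaries (that → Ø).
It functions as the direct object of "packed", so the gap sits immediately after word 11 ("packed").
Base order: A witness had mentioned that Dana said Alice had packed what quietly.

11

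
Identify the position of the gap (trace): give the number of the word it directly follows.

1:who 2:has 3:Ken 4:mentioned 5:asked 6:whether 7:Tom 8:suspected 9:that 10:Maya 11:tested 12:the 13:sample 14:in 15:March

4

The displaced element is "who" (word 1).
It is linked across 1 clause boundary (Ø).
It functions as the subject of "asked", so the gap sits immediately after word 4 ("mentioned").
Base order: Ken has mentioned that who asked whether Tom suspected that Maya tested the sample in March.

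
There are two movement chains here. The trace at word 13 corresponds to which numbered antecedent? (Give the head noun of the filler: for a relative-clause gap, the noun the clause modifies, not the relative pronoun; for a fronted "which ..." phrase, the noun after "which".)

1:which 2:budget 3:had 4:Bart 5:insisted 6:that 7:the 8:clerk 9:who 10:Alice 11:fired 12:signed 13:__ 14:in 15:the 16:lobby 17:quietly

2

The marked gap is the direct object of "signed".
Its filler is the fronted wh-phrase "which budget", at word 2.
(The other dependency links word 8 to a gap after word 11.)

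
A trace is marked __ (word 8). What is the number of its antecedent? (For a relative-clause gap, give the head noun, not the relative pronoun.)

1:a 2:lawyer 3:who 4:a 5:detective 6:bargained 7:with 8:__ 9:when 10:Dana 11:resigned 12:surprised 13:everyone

2

The gap at 8 is the prepositional object of "bargained", inside a relative clause.
The relative pronoun is "who" (word 3); it is bound by the head noun immediately before it.
Its filler is the head noun "lawyer", at word 2.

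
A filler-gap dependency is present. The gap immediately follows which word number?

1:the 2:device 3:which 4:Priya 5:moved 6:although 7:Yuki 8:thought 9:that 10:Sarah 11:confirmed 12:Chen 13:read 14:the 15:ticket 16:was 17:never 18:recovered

The displaced element is "the device" (word 2).
It functions as the direct object of "moved", so the gap sits immediately after word 5 ("moved").
Base order: Priya moved the device although Yuki thought that Sarah confirmed Chen read the ticket.

5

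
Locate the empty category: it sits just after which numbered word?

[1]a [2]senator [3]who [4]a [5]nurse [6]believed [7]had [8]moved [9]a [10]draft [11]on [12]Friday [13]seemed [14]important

The displaced element is "a senator" (word 2).
It is linked across 1 clause boundary (Ø).
It functions as the subject of "moved", so the gap sits immediately after word 6 ("believed").
Base order: A nurse believed a senator had moved a draft on Friday.

6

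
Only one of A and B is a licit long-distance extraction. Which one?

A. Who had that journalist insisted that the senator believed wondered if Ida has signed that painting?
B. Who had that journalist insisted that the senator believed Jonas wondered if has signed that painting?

A

In B, the wh-phrase is extracted from inside a wh-island (introduced by "if"), which blocks movement.
In A, the extraction path crosses only that-complement boundaries, which are transparent.
So A is grammatical.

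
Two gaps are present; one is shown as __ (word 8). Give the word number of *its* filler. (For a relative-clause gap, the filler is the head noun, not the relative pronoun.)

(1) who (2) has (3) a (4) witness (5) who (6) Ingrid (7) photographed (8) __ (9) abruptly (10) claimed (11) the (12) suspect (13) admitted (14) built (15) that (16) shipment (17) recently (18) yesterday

The marked gap is inside the relative clause, the direct object of "photographed".
Its filler is the head noun "witness" (via "who"), at word 4.
(The other dependency links word 1 to a gap after word 13.)

4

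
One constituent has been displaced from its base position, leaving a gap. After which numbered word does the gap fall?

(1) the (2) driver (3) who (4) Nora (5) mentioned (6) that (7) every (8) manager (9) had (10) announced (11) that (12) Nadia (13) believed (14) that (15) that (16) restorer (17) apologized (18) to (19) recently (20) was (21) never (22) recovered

The displaced element is "the driver" (word 2).
It is linked across 3 clause boundaries (that → that → that).
It functions as the object of the preposition "to" of "apologized", so the gap sits immediately after word 18 ("to").
Base order: Nora mentioned that every manager had announced that Nadia believed that that restorer apologized to the driver recently.

18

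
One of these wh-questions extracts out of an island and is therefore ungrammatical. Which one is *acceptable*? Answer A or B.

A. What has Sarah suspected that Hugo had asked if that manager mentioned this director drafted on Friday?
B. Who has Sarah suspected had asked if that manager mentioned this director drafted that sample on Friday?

B

In A, the wh-phrase is extracted from inside a wh-island (introduced by "if"), which blocks movement.
In B, the extraction path crosses only that-complement boundaries, which are transparent.
So B is grammatical.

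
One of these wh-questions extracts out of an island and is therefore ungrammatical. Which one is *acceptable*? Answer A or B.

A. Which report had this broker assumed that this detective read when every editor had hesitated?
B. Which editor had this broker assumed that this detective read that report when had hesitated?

A

In B, the wh-phrase is extracted from inside an adjunct island (introduced by "when"), which blocks movement.
In A, the extraction path crosses only that-complement boundaries, which are transparent.
So A is grammatical.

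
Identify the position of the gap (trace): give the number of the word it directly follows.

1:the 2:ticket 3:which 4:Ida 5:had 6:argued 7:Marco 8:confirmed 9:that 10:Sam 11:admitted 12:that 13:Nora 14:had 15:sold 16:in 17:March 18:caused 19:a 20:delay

15

The displaced element is "the ticket" (word 2).
It is linked across 3 clause boundaries (Ø → that → that).
It functions as the direct object of "sold", so the gap sits immediately after word 15 ("sold").
Base order: Ida had argued Marco confirmed that Sam admitted that Nora had sold the ticket in March.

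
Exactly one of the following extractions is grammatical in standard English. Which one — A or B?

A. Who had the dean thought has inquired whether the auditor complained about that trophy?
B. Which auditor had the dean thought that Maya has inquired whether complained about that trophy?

In B, the wh-phrase is extracted from inside a wh-island (introduced by "whether"), which blocks movement.
In A, the extraction path crosses only that-complement boundaries, which are transparent.
So A is grammatical.

A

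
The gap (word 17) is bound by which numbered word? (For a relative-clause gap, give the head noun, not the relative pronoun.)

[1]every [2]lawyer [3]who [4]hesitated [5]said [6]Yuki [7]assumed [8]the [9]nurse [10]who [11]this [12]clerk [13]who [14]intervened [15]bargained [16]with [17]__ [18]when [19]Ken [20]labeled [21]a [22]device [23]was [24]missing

9

The gap at 17 is the prepositional object of "bargained", inside a relative clause.
The relative pronoun is "who" (word 10); it is bound by the head noun immediately before it.
Its filler is the head noun "nurse", at word 9.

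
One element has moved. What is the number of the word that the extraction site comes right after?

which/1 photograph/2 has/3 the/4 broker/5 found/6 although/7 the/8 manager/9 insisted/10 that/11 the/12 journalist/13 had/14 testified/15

6

The displaced element is "which photograph" (word 2).
It functions as the direct object of "found", so the gap sits immediately after word 6 ("found").
Base order: The broker has found which photograph although the manager insisted that the journalist had testified.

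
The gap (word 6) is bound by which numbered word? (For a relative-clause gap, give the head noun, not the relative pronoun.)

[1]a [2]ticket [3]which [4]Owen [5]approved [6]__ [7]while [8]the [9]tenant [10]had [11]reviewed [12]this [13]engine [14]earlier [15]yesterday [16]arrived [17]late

The gap at 6 is the object of "approved", inside a relative clause.
The relative pronoun is "which" (word 3); it is bound by the head noun immediately before it.
Its filler is the head noun "ticket", at word 2.

2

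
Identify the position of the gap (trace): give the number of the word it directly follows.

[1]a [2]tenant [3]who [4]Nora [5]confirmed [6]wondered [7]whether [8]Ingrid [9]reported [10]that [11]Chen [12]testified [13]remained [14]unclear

5

The displaced element is "a tenant" (word 2).
It is linked across 1 clause boundary (Ø).
It functions as the subject of "wondered", so the gap sits immediately after word 5 ("confirmed").
Base order: Nora confirmed that a tenant wondered whether Ingrid reported that Chen testified.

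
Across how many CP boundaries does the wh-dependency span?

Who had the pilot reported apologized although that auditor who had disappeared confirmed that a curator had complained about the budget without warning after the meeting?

1

"who" is extracted from the subject of "apologized".
Boundaries crossed, outermost first: [Ø] — 1 in total.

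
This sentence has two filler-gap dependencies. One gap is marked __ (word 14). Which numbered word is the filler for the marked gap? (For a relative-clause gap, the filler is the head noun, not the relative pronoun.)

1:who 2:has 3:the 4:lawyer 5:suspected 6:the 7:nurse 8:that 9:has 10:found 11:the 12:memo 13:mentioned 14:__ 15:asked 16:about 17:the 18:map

The marked gap is the subject of "asked".
Its filler is the fronted wh-phrase "who", at word 1.
(The other dependency links word 7 to a gap after word 8.)

1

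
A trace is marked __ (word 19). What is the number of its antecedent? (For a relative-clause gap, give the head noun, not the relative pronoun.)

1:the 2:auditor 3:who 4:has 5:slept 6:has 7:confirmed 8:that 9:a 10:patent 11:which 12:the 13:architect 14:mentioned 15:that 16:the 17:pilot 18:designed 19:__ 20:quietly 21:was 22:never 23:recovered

10

The gap at 19 is the object of "designed", inside a relative clause.
The relative pronoun is "which" (word 11); it is bound by the head noun immediately before it.
Its filler is the head noun "patent", at word 10.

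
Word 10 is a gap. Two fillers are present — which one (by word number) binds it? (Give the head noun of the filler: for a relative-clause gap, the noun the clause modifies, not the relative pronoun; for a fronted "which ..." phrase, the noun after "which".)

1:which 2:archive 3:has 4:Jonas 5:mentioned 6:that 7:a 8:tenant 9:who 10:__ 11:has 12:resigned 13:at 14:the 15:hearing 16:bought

8

The marked gap is inside the relative clause, the subject of "resigned".
Its filler is the head noun "tenant" (via "who"), at word 8.
(The other dependency links word 2 to a gap after word 16.)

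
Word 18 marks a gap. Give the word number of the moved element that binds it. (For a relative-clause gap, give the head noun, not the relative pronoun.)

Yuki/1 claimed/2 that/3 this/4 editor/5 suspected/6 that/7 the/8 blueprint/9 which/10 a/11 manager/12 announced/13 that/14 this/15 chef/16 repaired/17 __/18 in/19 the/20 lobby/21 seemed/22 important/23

9

The gap at 18 is the object of "repaired", inside a relative clause.
The relative pronoun is "which" (word 10); it is bound by the head noun immediately before it.
Its filler is the head noun "blueprint", at word 9.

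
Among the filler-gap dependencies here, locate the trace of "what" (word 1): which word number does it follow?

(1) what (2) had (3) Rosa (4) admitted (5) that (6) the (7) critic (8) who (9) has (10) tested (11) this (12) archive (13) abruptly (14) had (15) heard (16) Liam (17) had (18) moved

18

The displaced element is "what" (word 1).
It is linked across 2 clause boundaries (that → Ø).
It functions as the direct object of "moved", so the gap sits immediately after word 18 ("moved").
Base order: Rosa had admitted that the critic who has tested this archive abruptly had heard Liam had moved what.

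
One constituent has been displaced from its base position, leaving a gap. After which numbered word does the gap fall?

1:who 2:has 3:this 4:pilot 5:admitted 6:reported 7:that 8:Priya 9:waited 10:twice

5

The displaced element is "who" (word 1).
It is linked across 1 clause boundary (Ø).
It functions as the subject of "reported", so the gap sits immediately after word 5 ("admitted").
Base order: This pilot has admitted that who reported that Priya waited twice.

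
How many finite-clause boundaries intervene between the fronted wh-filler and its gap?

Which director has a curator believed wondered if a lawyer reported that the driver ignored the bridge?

"which director" is extracted from the subject of "wondered".
Boundaries crossed, outermost first: [Ø] — 1 in total.

1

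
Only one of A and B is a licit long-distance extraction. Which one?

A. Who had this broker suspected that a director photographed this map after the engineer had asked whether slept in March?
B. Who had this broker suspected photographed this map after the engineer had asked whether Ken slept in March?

B

In A, the wh-phrase is extracted from inside an adjunct island (introduced by "after"), which blocks movement.
In B, the extraction path crosses only that-complement boundaries, which are transparent.
So B is grammatical.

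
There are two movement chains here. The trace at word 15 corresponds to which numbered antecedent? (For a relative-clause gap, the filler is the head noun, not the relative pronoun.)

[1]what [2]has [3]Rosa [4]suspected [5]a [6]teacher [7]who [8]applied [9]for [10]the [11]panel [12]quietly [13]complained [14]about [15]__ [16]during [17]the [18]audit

1

The marked gap is the object of the preposition "about" of "complained".
Its filler is the fronted wh-phrase "what", at word 1.
(The other dependency links word 6 to a gap after word 7.)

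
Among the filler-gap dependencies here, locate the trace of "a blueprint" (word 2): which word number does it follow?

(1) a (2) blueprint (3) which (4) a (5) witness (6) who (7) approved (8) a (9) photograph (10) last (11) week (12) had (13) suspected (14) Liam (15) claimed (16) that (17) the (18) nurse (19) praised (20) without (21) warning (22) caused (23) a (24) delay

The displaced element is "a blueprint" (word 2).
It is linked across 2 clause boundaries (Ø → that).
It functions as the direct object of "praised", so the gap sits immediately after word 19 ("praised").
Base order: A witness who approved a photograph last week had suspected Liam claimed that the nurse praised a blueprint without warning.

19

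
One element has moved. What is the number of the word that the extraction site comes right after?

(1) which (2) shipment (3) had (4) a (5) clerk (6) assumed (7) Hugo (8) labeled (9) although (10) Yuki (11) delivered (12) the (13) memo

The displaced element is "which shipment" (word 2).
It is linked across 1 clause boundary (Ø).
It functions as the direct object of "labeled", so the gap sits immediately after word 8 ("labeled").
Base order: A clerk had assumed Hugo labeled which shipment although Yuki delivered the memo.

8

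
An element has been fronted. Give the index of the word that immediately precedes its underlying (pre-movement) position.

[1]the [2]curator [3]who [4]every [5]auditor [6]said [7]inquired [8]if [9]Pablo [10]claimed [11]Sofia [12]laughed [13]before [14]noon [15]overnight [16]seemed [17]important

6

The displaced element is "the curator" (word 2).
It is linked across 1 clause boundary (Ø).
It functions as the subject of "inquired", so the gap sits immediately after word 6 ("said").
Base order: Every auditor said the curator inquired if Pablo claimed Sofia laughed before noon overnight.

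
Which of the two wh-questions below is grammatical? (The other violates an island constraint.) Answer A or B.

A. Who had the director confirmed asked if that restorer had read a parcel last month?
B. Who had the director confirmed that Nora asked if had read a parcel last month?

A

In B, the wh-phrase is extracted from inside a wh-island (introduced by "if"), which blocks movement.
In A, the extraction path crosses only that-complement boundaries, which are transparent.
So A is grammatical.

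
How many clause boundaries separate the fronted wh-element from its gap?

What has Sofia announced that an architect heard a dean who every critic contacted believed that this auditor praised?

3

"what" is extracted from the object of "praised".
Boundaries crossed, outermost first: [that], [Ø], [that] — 3 in total.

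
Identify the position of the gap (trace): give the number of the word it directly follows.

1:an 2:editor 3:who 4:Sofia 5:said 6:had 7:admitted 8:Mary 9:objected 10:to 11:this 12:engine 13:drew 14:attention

5

The displaced element is "an editor" (word 2).
It is linked across 1 clause boundary (Ø).
It functions as the subject of "admitted", so the gap sits immediately after word 5 ("said").
Base order: Sofia said an editor had admitted Mary objected to this engine.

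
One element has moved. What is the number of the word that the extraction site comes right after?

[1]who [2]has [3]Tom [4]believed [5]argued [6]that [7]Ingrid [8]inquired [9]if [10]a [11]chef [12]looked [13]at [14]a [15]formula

4

The displaced element is "who" (word 1).
It is linked across 1 clause boundary (Ø).
It functions as the subject of "argued", so the gap sits immediately after word 4 ("believed").
Base order: Tom has believed that who argued that Ingrid inquired if a chef looked at a formula.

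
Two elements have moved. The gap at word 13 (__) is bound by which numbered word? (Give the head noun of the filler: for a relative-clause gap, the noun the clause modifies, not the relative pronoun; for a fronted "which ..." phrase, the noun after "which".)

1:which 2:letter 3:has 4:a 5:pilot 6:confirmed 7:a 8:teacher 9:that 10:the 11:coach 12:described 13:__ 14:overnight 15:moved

The marked gap is inside the relative clause, the direct object of "described".
Its filler is the head noun "teacher" (via "that"), at word 8.
(The other dependency links word 2 to a gap after word 15.)

8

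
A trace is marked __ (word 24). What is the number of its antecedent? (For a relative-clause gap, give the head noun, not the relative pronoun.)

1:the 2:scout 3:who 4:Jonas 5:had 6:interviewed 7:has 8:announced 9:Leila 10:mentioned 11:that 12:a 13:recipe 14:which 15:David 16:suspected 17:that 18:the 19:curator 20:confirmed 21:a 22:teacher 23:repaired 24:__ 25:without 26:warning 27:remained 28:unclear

13

The gap at 24 is the object of "repaired", inside a relative clause.
The relative pronoun is "which" (word 14); it is bound by the head noun immediately before it.
Its filler is the head noun "recipe", at word 13.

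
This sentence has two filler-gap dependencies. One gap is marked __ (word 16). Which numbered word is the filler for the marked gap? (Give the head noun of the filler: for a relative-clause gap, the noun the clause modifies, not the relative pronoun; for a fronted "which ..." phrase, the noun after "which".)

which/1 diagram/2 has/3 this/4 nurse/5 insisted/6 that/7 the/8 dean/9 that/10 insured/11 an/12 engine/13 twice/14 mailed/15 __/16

2

The marked gap is the direct object of "mailed".
Its filler is the fronted wh-phrase "which diagram", at word 2.
(The other dependency links word 9 to a gap after word 10.)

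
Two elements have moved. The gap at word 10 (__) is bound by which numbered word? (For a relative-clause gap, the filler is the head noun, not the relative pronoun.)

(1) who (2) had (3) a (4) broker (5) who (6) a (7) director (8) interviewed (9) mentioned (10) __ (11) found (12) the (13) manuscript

The marked gap is the subject of "found".
Its filler is the fronted wh-phrase "who", at word 1.
(The other dependency links word 4 to a gap after word 8.)

1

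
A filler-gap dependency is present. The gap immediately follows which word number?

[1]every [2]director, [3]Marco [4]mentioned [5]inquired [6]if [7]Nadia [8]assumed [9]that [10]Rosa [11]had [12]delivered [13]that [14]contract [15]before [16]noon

The displaced element is "every director" (word 2).
It is linked across 1 clause boundary (Ø).
It functions as the subject of "inquired", so the gap sits immediately after word 4 ("mentioned").
Base order: Marco mentioned that every director inquired if Nadia assumed that Rosa had delivered that contract before noon.

4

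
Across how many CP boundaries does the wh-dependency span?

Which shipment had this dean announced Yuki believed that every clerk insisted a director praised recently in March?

"which shipment" is extracted from the object of "praised".
Boundaries crossed, outermost first: [Ø], [that], [Ø] — 3 in total.

3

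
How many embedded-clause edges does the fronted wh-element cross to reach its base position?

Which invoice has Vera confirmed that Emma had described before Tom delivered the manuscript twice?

1

"which invoice" is extracted from the object of "described".
Boundaries crossed, outermost first: [that] — 1 in total.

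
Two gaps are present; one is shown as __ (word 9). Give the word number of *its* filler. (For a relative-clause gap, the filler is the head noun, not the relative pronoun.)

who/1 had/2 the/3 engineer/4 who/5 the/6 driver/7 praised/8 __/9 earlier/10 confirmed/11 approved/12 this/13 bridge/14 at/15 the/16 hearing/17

The marked gap is inside the relative clause, the direct object of "praised".
Its filler is the head noun "engineer" (via "who"), at word 4.
(The other dependency links word 1 to a gap after word 11.)

4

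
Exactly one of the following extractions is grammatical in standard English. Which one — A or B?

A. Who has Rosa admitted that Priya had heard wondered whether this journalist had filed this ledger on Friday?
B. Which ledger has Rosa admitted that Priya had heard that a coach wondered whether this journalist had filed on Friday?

In B, the wh-phrase is extracted from inside a wh-island (introduced by "whether"), which blocks movement.
In A, the extraction path crosses only that-complement boundaries, which are transparent.
So A is grammatical.

A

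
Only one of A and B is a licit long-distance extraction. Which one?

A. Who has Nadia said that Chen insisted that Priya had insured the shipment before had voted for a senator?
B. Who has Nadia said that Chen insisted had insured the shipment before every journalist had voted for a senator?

B

In A, the wh-phrase is extracted from inside an adjunct island (introduced by "before"), which blocks movement.
In B, the extraction path crosses only that-complement boundaries, which are transparent.
So B is grammatical.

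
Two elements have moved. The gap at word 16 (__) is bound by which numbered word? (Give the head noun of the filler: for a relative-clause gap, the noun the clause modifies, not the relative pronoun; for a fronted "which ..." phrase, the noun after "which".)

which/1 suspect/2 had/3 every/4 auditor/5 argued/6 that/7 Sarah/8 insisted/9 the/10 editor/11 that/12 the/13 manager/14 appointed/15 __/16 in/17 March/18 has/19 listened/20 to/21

11

The marked gap is inside the relative clause, the direct object of "appointed".
Its filler is the head noun "editor" (via "that"), at word 11.
(The other dependency links word 2 to a gap after word 21.)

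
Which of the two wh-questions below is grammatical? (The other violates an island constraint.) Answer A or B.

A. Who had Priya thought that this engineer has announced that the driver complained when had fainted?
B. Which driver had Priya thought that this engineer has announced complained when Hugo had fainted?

In A, the wh-phrase is extracted from inside an adjunct island (introduced by "when"), which blocks movement.
In B, the extraction path crosses only that-complement boundaries, which are transparent.
So B is grammatical.

B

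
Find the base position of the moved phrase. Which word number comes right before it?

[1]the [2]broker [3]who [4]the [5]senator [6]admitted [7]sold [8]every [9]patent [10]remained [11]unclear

The displaced element is "the broker" (word 2).
It is linked across 1 clause boundary (Ø).
It functions as the subject of "sold", so the gap sits immediately after word 6 ("admitted").
Base order: The senator admitted that the broker sold every patent.

6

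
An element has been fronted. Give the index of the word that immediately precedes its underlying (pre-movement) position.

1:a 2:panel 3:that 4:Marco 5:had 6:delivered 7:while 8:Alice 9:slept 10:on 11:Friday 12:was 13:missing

The displaced element is "a panel" (word 2).
It functions as the direct object of "delivered", so the gap sits immediately after word 6 ("delivered").
Base order: Marco had delivered a panel while Alice slept on Friday.

6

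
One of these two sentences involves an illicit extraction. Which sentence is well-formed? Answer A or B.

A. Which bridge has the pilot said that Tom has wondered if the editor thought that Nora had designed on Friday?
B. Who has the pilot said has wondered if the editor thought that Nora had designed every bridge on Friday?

In A, the wh-phrase is extracted from inside a wh-island (introduced by "if"), which blocks movement.
In B, the extraction path crosses only that-complement boundaries, which are transparent.
So B is grammatical.

B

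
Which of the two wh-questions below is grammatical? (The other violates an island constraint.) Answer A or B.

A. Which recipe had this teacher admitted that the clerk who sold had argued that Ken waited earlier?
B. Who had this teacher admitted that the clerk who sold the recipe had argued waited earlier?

In A, the wh-phrase is extracted from inside a complex-NP island (relative clause) (introduced by "who"), which blocks movement.
In B, the extraction path crosses only that-complement boundaries, which are transparent.
So B is grammatical.

B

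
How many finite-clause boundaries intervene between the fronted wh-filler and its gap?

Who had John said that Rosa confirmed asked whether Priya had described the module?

2

"who" is extracted from the subject of "asked".
Boundaries crossed, outermost first: [that], [Ø] — 2 in total.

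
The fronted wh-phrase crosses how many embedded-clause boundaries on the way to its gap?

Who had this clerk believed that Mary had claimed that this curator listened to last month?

"who" is extracted from the PP object of "listened".
Boundaries crossed, outermost first: [that], [that] — 2 in total.

2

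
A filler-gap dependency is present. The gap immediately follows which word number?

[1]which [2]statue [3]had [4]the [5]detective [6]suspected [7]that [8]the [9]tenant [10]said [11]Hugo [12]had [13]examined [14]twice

13

The displaced element is "which statue" (word 2).
It is linked across 2 clause boundaries (that → Ø).
It functions as the direct object of "examined", so the gap sits immediately after word 13 ("examined").
Base order: The detective had suspected that the tenant said Hugo had examined which statue twice.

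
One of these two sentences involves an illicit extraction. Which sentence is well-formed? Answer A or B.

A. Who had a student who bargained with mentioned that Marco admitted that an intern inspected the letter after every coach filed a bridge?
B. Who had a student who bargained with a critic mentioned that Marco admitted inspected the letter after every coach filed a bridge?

In A, the wh-phrase is extracted from inside a complex-NP island (relative clause) (introduced by "who"), which blocks movement.
In B, the extraction path crosses only that-complement boundaries, which are transparent.
So B is grammatical.

B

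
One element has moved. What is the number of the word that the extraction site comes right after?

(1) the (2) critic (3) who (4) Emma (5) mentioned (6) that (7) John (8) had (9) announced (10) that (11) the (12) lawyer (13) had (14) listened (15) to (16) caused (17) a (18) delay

The displaced element is "the critic" (word 2).
It is linked across 2 clause boundaries (that → that).
It functions as the object of the preposition "to" of "listened", so the gap sits immediately after word 15 ("to").
Base order: Emma mentioned that John had announced that the lawyer had listened to the critic.

15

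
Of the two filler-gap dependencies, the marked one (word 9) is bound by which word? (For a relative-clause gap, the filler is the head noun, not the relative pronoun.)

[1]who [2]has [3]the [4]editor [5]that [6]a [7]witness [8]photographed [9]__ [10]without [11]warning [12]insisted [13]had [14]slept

The marked gap is inside the relative clause, the direct object of "photographed".
Its filler is the head noun "editor" (via "that"), at word 4.
(The other dependency links word 1 to a gap after word 12.)

4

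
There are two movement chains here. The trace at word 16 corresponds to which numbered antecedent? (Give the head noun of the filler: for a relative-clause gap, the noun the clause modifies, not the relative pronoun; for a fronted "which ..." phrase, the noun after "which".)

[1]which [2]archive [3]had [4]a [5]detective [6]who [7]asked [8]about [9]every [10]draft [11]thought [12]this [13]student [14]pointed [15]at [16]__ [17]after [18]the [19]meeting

The marked gap is the object of the preposition "at" of "pointed".
Its filler is the fronted wh-phrase "which archive", at word 2.
(The other dependency links word 5 to a gap after word 6.)

2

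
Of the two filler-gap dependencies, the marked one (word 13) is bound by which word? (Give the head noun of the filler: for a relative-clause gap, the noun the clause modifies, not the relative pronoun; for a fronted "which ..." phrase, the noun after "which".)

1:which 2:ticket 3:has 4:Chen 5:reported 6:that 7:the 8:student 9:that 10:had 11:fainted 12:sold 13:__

2

The marked gap is the direct object of "sold".
Its filler is the fronted wh-phrase "which ticket", at word 2.
(The other dependency links word 8 to a gap after word 9.)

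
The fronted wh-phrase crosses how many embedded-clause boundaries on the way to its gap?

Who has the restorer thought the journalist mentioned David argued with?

2

"who" is extracted from the PP object of "argued".
Boundaries crossed, outermost first: [Ø], [Ø] — 2 in total.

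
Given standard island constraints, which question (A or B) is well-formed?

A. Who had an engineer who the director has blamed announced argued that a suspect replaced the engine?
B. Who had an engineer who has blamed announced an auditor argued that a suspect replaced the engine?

A

In B, the wh-phrase is extracted from inside a complex-NP island (relative clause) (introduced by "who"), which blocks movement.
In A, the extraction path crosses only that-complement boundaries, which are transparent.
So A is grammatical.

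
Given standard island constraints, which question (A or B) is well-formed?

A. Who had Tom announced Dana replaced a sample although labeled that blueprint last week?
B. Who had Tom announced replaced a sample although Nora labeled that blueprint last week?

B

In A, the wh-phrase is extracted from inside an adjunct island (introduced by "although"), which blocks movement.
In B, the extraction path crosses only that-complement boundaries, which are transparent.
So B is grammatical.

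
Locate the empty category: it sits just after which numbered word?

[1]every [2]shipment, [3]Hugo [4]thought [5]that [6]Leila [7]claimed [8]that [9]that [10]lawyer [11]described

The displaced element is "every shipment" (word 2).
It is linked across 2 clause boundaries (that → that).
It functions as the direct object of "described", so the gap sits immediately after word 11 ("described").
Base order: Hugo thought that Leila claimed that that lawyer described every shipment.

11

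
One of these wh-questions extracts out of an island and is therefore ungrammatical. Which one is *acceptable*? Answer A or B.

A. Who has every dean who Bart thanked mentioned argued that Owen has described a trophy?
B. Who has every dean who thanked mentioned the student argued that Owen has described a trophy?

A

In B, the wh-phrase is extracted from inside a complex-NP island (relative clause) (introduced by "who"), which blocks movement.
In A, the extraction path crosses only that-complement boundaries, which are transparent.
So A is grammatical.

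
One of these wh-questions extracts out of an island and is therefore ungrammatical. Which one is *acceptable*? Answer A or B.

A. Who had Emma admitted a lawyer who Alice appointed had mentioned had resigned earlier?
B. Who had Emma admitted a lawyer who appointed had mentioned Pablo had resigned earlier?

In B, the wh-phrase is extracted from inside a complex-NP island (relative clause) (introduced by "who"), which blocks movement.
In A, the extraction path crosses only that-complement boundaries, which are transparent.
So A is grammatical.

A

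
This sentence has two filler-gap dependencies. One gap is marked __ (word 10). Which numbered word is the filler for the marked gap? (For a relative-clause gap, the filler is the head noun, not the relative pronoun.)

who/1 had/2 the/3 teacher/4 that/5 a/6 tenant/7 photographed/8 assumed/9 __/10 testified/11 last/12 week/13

The marked gap is the subject of "testified".
Its filler is the fronted wh-phrase "who", at word 1.
(The other dependency links word 4 to a gap after word 8.)

1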